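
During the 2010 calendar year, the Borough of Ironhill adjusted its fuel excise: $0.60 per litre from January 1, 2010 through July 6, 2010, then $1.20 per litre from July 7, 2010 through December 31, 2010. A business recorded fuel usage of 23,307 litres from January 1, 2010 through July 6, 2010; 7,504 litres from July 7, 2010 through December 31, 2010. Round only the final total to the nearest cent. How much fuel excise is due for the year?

January 1 – July 6, 2010: 23,307 litres at $0.60/litre → $13984.20
July 7 – December 31, 2010: 7,504 litres at $1.20/litre → $9004.80

$22989.00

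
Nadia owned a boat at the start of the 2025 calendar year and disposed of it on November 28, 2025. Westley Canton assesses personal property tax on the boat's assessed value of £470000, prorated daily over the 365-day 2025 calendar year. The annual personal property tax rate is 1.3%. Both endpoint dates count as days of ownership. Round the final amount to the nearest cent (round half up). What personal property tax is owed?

Days held (January 1 – November 28, 2025): 332 out of 365
Tax = £470000 × 1.3% × 332/365 = £5557.5890

£5557.59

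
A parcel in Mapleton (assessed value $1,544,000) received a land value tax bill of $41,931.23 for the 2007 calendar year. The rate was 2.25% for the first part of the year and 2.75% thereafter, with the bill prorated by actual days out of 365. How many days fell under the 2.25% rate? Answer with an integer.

25 days

Let d = days at the first rate; then 365 − d days at the second rate.
$1,544,000 × [2.25%·d + 2.75%·(365−d)] / 365 = $41,931.23
Solving gives d = 25, so the new rate took effect on January 26, 2007.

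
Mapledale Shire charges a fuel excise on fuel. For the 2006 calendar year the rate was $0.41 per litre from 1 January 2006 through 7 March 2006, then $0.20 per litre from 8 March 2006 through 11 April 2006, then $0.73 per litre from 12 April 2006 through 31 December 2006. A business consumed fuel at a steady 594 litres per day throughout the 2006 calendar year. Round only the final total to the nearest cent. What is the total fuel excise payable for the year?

$134,707.32

1 January – 7 March 2006: 66 days × 594 litres/day = 39,204 litres at $0.41/litre → $16,073.64
8 March – 11 April 2006: 35 days × 594 litres/day = 20,790 litres at $0.20/litre → $4,158.00
12 April – 31 December 2006: 264 days × 594 litres/day = 156,816 litres at $0.73/litre → $114,475.68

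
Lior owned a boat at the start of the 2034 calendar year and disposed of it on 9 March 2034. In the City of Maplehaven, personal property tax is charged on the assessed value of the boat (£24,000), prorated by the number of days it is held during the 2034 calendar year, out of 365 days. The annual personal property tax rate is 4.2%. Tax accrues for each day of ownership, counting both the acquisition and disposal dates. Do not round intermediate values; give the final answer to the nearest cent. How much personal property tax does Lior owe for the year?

£187.79

Days held (1 January – 9 March 2034): 68 out of 365
Tax = £24,000 × 4.2% × 68/365 = £187.7918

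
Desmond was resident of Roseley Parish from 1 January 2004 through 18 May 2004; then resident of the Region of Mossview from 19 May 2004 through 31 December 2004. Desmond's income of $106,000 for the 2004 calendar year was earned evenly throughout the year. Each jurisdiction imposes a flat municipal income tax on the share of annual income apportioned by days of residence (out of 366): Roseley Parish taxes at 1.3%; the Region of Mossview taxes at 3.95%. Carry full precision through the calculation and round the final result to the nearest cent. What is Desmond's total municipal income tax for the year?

Roseley Parish, 1 January – 18 May 2004: 139 days → $106,000 × 1.3% × 139/366 = $523.3388
The Region of Mossview, 19 May – 31 December 2004: 227 days → $106,000 × 3.95% × 227/366 = $2,596.8552
Total = $3,120.1940

$3,120.19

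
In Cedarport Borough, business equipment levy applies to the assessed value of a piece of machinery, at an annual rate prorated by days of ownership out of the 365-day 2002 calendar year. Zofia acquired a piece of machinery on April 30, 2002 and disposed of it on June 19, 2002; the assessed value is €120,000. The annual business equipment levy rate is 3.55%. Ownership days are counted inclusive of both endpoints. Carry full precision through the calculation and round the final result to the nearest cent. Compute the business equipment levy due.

€595.23

Days held (April 30 – June 19, 2002): 51 out of 365
Tax = €120,000 × 3.55% × 51/365 = €595.2329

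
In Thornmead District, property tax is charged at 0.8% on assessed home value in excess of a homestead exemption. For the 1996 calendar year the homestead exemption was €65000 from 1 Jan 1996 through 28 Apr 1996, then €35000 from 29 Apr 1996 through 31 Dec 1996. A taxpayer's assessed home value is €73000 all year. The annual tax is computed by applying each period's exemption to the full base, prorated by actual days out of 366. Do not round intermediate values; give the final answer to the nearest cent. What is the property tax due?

1 Jan – 28 Apr 1996: 119 days, exemption €65000 → (€73000 − €65000) × 0.8% × 119/366 = €20.8087
29 Apr – 31 Dec 1996: 247 days, exemption €35000 → (€73000 − €35000) × 0.8% × 247/366 = €205.1585
Total = €225.9672

€225.97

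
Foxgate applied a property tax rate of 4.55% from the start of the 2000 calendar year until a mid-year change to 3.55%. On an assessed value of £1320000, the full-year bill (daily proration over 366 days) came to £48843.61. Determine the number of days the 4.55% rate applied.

Let d = days at the first rate; then 366 − d days at the second rate.
£1320000 × [4.55%·d + 3.55%·(366−d)] / 366 = £48843.61
Solving gives d = 55, so the new rate took effect on 25 February 2000.

55 days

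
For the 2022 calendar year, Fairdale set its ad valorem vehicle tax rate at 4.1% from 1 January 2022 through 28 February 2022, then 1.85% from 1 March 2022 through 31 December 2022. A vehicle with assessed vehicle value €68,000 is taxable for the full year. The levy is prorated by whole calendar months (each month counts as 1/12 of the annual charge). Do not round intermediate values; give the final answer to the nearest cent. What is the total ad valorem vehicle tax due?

1 January – 28 February 2022: 2 months at 4.1% → €68,000 × 4.1% × 2/12 = €464.6667
1 March – 31 December 2022: 10 months at 1.85% → €68,000 × 1.85% × 10/12 = €1,048.3333
Total = €1,513.0000

€1,513.00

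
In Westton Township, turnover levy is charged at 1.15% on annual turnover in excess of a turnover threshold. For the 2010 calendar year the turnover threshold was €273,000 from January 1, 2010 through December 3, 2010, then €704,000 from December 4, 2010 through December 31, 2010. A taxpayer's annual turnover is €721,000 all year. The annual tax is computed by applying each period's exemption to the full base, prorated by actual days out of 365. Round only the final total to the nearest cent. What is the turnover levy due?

January 1 – December 3, 2010: 337 days, exemption €273,000 → (€721,000 − €273,000) × 1.15% × 337/365 = €4,756.7781
December 4 – December 31, 2010: 28 days, exemption €704,000 → (€721,000 − €704,000) × 1.15% × 28/365 = €14.9973
Total = €4,771.7753

€4,771.78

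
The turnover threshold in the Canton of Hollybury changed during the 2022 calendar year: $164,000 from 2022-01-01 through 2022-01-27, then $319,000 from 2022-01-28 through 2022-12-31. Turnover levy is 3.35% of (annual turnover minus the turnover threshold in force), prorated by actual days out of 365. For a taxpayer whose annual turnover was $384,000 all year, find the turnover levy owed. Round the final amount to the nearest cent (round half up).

$2,561.60

2022-01-01 to 2022-01-27: 27 days, exemption $164,000 → ($384,000 − $164,000) × 3.35% × 27/365 = $545.1781
2022-01-28 to 2022-12-31: 338 days, exemption $319,000 → ($384,000 − $319,000) × 3.35% × 338/365 = $2,016.4247
Total = $2,561.6027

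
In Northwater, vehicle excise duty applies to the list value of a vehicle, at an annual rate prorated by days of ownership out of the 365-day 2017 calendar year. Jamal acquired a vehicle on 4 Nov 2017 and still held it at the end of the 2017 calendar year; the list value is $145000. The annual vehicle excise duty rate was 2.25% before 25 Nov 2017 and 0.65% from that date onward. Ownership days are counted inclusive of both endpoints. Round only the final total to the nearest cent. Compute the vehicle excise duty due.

4 Nov – 24 Nov 2017: 21 days at 2.25% → $145000 × 2.25% × 21/365 = $187.7055
25 Nov – 31 Dec 2017: 37 days at 0.65% → $145000 × 0.65% × 37/365 = $95.5411
Total = $283.2466

$283.25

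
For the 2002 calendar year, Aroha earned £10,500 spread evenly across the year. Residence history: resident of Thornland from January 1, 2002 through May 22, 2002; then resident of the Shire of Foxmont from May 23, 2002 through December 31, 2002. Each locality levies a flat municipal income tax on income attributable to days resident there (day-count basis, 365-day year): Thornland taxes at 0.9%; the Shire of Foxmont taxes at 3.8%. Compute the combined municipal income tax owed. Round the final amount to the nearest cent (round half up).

Thornland, January 1 – May 22, 2002: 142 days → £10,500 × 0.9% × 142/365 = £36.7644
The Shire of Foxmont, May 23 – December 31, 2002: 223 days → £10,500 × 3.8% × 223/365 = £243.7726
Total = £280.5370

£280.54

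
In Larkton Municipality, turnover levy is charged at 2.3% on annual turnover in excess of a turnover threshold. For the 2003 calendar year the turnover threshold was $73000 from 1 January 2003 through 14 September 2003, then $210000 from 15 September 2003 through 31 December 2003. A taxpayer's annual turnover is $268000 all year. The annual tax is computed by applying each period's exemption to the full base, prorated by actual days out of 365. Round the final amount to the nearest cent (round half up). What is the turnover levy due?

$3552.65

1 January – 14 September 2003: 257 days, exemption $73000 → ($268000 − $73000) × 2.3% × 257/365 = $3157.9315
15 September – 31 December 2003: 108 days, exemption $210000 → ($268000 − $210000) × 2.3% × 108/365 = $394.7178
Total = $3552.6493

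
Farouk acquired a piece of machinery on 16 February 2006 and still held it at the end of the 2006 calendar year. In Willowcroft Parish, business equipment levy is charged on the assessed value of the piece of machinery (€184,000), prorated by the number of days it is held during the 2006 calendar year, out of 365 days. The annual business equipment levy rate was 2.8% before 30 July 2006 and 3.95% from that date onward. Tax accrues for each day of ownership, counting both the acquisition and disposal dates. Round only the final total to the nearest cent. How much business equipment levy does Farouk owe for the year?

€5,401.28

16 February – 29 July 2006: 164 days at 2.8% → €184,000 × 2.8% × 164/365 = €2,314.8712
30 July – 31 December 2006: 155 days at 3.95% → €184,000 × 3.95% × 155/365 = €3,086.4110
Total = €5,401.2822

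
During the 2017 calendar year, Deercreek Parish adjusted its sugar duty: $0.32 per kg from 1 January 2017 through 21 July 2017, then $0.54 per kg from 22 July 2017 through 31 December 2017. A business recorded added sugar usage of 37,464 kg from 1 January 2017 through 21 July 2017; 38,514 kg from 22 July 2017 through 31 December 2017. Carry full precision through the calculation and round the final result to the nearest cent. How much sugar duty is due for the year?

1 January – 21 July 2017: 37,464 kg at $0.32/kg → $11,988.48
22 July – 31 December 2017: 38,514 kg at $0.54/kg → $20,797.56

$32,786.04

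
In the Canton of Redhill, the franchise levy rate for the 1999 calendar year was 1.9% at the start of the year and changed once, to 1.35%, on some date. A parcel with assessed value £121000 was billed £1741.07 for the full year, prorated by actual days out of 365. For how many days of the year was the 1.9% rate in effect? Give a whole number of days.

Let d = days at the first rate; then 365 − d days at the second rate.
£121000 × [1.9%·d + 1.35%·(365−d)] / 365 = £1741.07
Solving gives d = 59, so the new rate took effect on 1 Mar 1999.

59 days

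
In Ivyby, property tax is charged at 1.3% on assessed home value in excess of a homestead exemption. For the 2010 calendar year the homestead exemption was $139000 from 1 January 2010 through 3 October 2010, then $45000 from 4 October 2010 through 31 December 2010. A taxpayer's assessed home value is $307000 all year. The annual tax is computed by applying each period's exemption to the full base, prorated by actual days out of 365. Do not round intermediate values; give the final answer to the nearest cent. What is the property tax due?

1 January – 3 October 2010: 276 days, exemption $139000 → ($307000 − $139000) × 1.3% × 276/365 = $1651.4630
4 October – 31 December 2010: 89 days, exemption $45000 → ($307000 − $45000) × 1.3% × 89/365 = $830.5041
Total = $2481.9671

$2481.97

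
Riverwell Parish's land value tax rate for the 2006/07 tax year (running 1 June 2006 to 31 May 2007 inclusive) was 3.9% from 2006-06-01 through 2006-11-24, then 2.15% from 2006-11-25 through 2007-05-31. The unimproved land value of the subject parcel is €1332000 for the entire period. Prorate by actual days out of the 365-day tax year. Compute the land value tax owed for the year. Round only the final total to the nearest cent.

€39941.75

2006-06-01 to 2006-11-24: 177 days at 3.9% → €1332000 × 3.9% × 177/365 = €25191.2219
2006-11-25 to 2007-05-31: 188 days at 2.15% → €1332000 × 2.15% × 188/365 = €14750.5315
Total = €39941.7534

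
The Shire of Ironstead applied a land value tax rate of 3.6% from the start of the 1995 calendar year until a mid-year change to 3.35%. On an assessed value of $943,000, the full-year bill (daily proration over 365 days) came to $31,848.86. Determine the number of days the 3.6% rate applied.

Let d = days at the first rate; then 365 − d days at the second rate.
$943,000 × [3.6%·d + 3.35%·(365−d)] / 365 = $31,848.86
Solving gives d = 40, so the new rate took effect on February 10, 1995.

40 days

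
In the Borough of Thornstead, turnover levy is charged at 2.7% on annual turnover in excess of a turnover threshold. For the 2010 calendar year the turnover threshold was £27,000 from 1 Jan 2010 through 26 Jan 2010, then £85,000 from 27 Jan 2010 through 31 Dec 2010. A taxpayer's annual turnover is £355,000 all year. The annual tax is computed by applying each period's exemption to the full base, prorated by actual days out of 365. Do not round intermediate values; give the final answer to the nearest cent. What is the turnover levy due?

£7,401.55

1 Jan – 26 Jan 2010: 26 days, exemption £27,000 → (£355,000 − £27,000) × 2.7% × 26/365 = £630.8384
27 Jan – 31 Dec 2010: 339 days, exemption £85,000 → (£355,000 − £85,000) × 2.7% × 339/365 = £6,770.7123
Total = £7,401.5507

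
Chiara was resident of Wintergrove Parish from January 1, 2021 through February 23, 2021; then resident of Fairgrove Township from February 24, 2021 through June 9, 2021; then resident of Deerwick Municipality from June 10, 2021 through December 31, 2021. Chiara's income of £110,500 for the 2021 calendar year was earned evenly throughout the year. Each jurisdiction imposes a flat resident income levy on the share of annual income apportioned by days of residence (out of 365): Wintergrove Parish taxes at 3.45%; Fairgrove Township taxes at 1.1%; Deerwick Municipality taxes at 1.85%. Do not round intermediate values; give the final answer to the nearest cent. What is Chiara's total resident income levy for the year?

£2,065.14

Wintergrove Parish, January 1 – February 23, 2021: 54 days → £110,500 × 3.45% × 54/365 = £564.0041
Fairgrove Township, February 24 – June 9, 2021: 106 days → £110,500 × 1.1% × 106/365 = £352.9945
Deerwick Municipality, June 10 – December 31, 2021: 205 days → £110,500 × 1.85% × 205/365 = £1,148.1404
Total = £2,065.1390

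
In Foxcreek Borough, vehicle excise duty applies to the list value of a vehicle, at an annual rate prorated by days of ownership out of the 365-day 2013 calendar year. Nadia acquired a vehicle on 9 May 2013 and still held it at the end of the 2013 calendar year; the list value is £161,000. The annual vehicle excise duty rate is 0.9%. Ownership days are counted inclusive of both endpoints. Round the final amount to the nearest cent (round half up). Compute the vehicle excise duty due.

Days held (9 May – 31 December 2013): 237 out of 365
Tax = £161,000 × 0.9% × 237/365 = £940.8575

£940.86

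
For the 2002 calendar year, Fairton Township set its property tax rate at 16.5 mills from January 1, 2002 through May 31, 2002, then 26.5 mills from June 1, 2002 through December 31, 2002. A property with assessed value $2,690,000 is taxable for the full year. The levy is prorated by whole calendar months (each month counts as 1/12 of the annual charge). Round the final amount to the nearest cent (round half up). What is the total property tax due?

$60,076.67

January 1 – May 31, 2002: 5 months at 16.5 mills → $2,690,000 × 1.65% × 5/12 = $18,493.7500
June 1 – December 31, 2002: 7 months at 26.5 mills → $2,690,000 × 2.65% × 7/12 = $41,582.9167
Total = $60,076.6667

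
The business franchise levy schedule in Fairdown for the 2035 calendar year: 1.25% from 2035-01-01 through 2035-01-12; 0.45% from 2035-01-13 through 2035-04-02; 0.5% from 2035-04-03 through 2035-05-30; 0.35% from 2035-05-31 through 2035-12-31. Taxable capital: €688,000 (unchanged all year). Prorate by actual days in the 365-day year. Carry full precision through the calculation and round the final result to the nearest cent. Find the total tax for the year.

2035-01-01 to 2035-01-12: 12 days at 1.25% → €688,000 × 1.25% × 12/365 = €282.7397
2035-01-13 to 2035-04-02: 80 days at 0.45% → €688,000 × 0.45% × 80/365 = €678.5753
2035-04-03 to 2035-05-30: 58 days at 0.5% → €688,000 × 0.5% × 58/365 = €546.6301
2035-05-31 to 2035-12-31: 215 days at 0.35% → €688,000 × 0.35% × 215/365 = €1,418.4110
Total = €2,926.3562

€2,926.36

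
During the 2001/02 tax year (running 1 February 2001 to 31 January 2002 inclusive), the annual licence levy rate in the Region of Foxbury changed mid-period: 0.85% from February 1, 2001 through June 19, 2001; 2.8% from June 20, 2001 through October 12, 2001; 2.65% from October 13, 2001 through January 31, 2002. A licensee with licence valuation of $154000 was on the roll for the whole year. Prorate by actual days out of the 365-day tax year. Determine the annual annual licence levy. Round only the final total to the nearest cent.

February 1 – June 19, 2001: 139 days at 0.85% → $154000 × 0.85% × 139/365 = $498.4959
June 20 – October 12, 2001: 115 days at 2.8% → $154000 × 2.8% × 115/365 = $1358.5753
October 13, 2001 – January 31, 2002: 111 days at 2.65% → $154000 × 2.65% × 111/365 = $1241.0712
Total = $3098.1425

$3098.14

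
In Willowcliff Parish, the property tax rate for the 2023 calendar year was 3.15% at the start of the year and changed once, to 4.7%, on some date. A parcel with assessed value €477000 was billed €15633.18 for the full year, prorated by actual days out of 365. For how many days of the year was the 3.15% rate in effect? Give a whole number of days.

Let d = days at the first rate; then 365 − d days at the second rate.
€477000 × [3.15%·d + 4.7%·(365−d)] / 365 = €15633.18
Solving gives d = 335, so the new rate took effect on December 2, 2023.

335 days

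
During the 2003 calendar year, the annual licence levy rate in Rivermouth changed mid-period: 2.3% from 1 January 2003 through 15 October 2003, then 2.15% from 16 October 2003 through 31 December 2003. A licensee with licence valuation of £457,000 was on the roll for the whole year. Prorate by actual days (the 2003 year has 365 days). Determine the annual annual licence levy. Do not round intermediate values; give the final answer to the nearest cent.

£10,366.39

1 January – 15 October 2003: 288 days at 2.3% → £457,000 × 2.3% × 288/365 = £8,293.6110
16 October – 31 December 2003: 77 days at 2.15% → £457,000 × 2.15% × 77/365 = £2,072.7767
Total = £10,366.3877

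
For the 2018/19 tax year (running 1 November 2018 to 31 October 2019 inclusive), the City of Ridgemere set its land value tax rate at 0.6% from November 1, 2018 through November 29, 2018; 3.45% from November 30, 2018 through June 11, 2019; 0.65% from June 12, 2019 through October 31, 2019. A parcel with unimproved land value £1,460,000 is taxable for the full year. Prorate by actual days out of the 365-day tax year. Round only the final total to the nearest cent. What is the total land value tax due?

November 1 – November 29, 2018: 29 days at 0.6% → £1,460,000 × 0.6% × 29/365 = £696.0000
November 30, 2018 – June 11, 2019: 194 days at 3.45% → £1,460,000 × 3.45% × 194/365 = £26,772.0000
June 12 – October 31, 2019: 142 days at 0.65% → £1,460,000 × 0.65% × 142/365 = £3,692.0000
Total = £31,160.0000

£31,160.00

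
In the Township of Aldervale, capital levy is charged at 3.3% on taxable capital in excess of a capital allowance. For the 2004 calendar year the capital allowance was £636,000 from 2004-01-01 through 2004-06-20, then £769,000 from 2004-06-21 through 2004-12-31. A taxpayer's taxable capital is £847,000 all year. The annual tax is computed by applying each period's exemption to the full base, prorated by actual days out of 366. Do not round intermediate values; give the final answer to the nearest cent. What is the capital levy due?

£4,636.59

2004-01-01 to 2004-06-20: 172 days, exemption £636,000 → (£847,000 − £636,000) × 3.3% × 172/366 = £3,272.2295
2004-06-21 to 2004-12-31: 194 days, exemption £769,000 → (£847,000 − £769,000) × 3.3% × 194/366 = £1,364.3607
Total = £4,636.5902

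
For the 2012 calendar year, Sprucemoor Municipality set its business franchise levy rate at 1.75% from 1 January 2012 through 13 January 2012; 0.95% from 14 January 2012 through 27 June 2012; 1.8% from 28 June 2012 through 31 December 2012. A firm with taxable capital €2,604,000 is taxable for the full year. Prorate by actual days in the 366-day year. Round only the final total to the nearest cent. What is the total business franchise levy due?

€36,786.84

1 January – 13 January 2012: 13 days at 1.75% → €2,604,000 × 1.75% × 13/366 = €1,618.6066
14 January – 27 June 2012: 166 days at 0.95% → €2,604,000 × 0.95% × 166/366 = €11,219.9672
28 June – 31 December 2012: 187 days at 1.8% → €2,604,000 × 1.8% × 187/366 = €23,948.2623
Total = €36,786.8361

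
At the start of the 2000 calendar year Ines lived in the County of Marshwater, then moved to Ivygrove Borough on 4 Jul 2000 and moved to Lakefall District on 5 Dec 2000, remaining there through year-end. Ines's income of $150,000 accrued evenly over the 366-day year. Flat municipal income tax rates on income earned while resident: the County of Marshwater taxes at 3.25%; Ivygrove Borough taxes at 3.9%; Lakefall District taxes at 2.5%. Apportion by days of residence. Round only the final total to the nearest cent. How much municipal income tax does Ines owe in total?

$5,202.25

The County of Marshwater, 1 Jan – 3 Jul 2000: 185 days → $150,000 × 3.25% × 185/366 = $2,464.1393
Ivygrove Borough, 4 Jul – 4 Dec 2000: 154 days → $150,000 × 3.9% × 154/366 = $2,461.4754
Lakefall District, 5 Dec – 31 Dec 2000: 27 days → $150,000 × 2.5% × 27/366 = $276.6393
Total = $5,202.2541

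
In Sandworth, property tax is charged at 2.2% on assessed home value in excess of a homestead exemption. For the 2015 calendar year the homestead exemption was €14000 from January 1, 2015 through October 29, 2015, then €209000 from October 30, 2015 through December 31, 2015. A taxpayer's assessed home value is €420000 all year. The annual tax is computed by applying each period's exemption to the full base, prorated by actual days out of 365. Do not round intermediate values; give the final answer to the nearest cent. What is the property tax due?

€8191.53

January 1 – October 29, 2015: 302 days, exemption €14000 → (€420000 − €14000) × 2.2% × 302/365 = €7390.3123
October 30 – December 31, 2015: 63 days, exemption €209000 → (€420000 − €209000) × 2.2% × 63/365 = €801.2219
Total = €8191.5342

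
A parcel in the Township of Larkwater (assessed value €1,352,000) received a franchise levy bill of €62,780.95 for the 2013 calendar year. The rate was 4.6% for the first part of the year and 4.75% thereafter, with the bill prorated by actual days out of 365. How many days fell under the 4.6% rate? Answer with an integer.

Let d = days at the first rate; then 365 − d days at the second rate.
€1,352,000 × [4.6%·d + 4.75%·(365−d)] / 365 = €62,780.95
Solving gives d = 259, so the new rate took effect on September 17, 2013.

259 days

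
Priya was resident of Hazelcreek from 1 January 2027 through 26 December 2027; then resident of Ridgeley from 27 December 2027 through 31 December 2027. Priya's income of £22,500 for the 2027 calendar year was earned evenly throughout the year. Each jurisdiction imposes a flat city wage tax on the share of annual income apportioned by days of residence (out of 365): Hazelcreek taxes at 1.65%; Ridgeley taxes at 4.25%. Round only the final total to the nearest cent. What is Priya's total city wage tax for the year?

Hazelcreek, 1 January – 26 December 2027: 360 days → £22,500 × 1.65% × 360/365 = £366.1644
Ridgeley, 27 December – 31 December 2027: 5 days → £22,500 × 4.25% × 5/365 = £13.0993
Total = £379.2637

£379.26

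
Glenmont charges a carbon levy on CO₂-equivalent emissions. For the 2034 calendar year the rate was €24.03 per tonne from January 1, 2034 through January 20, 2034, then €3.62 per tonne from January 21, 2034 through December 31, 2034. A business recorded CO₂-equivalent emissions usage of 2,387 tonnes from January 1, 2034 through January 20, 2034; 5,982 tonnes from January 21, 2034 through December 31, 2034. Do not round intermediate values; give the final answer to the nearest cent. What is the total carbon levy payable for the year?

€79014.45

January 1 – January 20, 2034: 2,387 tonnes at €24.03/tonne → €57359.61
January 21 – December 31, 2034: 5,982 tonnes at €3.62/tonne → €21654.84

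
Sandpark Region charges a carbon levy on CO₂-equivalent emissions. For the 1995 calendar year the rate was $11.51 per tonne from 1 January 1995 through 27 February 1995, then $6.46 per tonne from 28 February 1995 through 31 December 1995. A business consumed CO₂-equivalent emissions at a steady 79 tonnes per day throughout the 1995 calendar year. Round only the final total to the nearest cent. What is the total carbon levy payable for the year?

1 January – 27 February 1995: 58 days × 79 tonnes/day = 4,582 tonnes at $11.51/tonne → $52738.82
28 February – 31 December 1995: 307 days × 79 tonnes/day = 24,253 tonnes at $6.46/tonne → $156674.38

$209413.20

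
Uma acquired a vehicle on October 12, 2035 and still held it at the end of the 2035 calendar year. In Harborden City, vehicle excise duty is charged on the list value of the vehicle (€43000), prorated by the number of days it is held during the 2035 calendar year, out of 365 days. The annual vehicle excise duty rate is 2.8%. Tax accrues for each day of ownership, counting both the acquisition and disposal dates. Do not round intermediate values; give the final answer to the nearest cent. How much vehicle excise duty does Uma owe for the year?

Days held (October 12 – December 31, 2035): 81 out of 365
Tax = €43000 × 2.8% × 81/365 = €267.1890

€267.19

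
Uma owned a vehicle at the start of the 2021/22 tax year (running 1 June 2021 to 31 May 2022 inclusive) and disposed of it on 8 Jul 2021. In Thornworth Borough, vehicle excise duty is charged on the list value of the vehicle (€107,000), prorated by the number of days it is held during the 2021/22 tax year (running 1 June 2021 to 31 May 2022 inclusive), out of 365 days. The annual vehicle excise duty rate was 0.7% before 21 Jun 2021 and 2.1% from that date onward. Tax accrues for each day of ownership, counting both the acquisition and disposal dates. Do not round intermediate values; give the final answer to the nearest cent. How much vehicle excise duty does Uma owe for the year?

€151.85

1 Jun – 20 Jun 2021: 20 days at 0.7% → €107,000 × 0.7% × 20/365 = €41.0411
21 Jun – 8 Jul 2021: 18 days at 2.1% → €107,000 × 2.1% × 18/365 = €110.8110
Total = €151.8521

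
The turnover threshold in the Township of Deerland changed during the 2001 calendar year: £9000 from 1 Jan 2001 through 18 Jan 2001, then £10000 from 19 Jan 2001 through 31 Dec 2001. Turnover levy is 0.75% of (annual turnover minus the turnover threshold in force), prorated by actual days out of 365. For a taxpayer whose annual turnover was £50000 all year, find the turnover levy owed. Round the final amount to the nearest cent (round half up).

1 Jan – 18 Jan 2001: 18 days, exemption £9000 → (£50000 − £9000) × 0.75% × 18/365 = £15.1644
19 Jan – 31 Dec 2001: 347 days, exemption £10000 → (£50000 − £10000) × 0.75% × 347/365 = £285.2055
Total = £300.3699

£300.37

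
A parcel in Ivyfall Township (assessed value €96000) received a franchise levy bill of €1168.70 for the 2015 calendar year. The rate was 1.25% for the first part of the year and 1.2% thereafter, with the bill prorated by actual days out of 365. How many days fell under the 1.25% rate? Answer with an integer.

127 days

Let d = days at the first rate; then 365 − d days at the second rate.
€96000 × [1.25%·d + 1.2%·(365−d)] / 365 = €1168.70
Solving gives d = 127, so the new rate took effect on 8 May 2015.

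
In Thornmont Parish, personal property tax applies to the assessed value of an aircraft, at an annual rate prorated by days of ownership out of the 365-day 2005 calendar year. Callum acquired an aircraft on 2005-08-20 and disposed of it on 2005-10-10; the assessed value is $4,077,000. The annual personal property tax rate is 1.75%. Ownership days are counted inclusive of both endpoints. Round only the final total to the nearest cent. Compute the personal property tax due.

$10,164.58

Days held (2005-08-20 to 2005-10-10): 52 out of 365
Tax = $4,077,000 × 1.75% × 52/365 = $10,164.5753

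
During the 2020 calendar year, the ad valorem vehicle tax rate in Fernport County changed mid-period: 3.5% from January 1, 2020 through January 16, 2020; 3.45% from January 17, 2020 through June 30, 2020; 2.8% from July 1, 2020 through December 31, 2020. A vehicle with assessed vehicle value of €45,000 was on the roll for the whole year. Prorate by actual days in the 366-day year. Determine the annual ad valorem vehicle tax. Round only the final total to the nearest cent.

January 1 – January 16, 2020: 16 days at 3.5% → €45,000 × 3.5% × 16/366 = €68.8525
January 17 – June 30, 2020: 166 days at 3.45% → €45,000 × 3.45% × 166/366 = €704.1393
July 1 – December 31, 2020: 184 days at 2.8% → €45,000 × 2.8% × 184/366 = €633.4426
Total = €1,406.4344

€1,406.43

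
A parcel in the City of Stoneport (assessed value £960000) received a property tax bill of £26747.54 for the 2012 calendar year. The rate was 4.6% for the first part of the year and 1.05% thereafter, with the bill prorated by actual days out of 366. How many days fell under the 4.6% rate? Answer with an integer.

179 days

Let d = days at the first rate; then 366 − d days at the second rate.
£960000 × [4.6%·d + 1.05%·(366−d)] / 366 = £26747.54
Solving gives d = 179, so the new rate took effect on 28 Jun 2012.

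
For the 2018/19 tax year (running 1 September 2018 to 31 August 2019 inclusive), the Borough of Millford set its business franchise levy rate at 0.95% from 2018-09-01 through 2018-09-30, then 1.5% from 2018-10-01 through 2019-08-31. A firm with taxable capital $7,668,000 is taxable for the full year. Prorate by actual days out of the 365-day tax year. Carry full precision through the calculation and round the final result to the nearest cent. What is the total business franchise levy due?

2018-09-01 to 2018-09-30: 30 days at 0.95% → $7,668,000 × 0.95% × 30/365 = $5,987.3425
2018-10-01 to 2019-08-31: 335 days at 1.5% → $7,668,000 × 1.5% × 335/365 = $105,566.3014
Total = $111,553.6438

$111,553.64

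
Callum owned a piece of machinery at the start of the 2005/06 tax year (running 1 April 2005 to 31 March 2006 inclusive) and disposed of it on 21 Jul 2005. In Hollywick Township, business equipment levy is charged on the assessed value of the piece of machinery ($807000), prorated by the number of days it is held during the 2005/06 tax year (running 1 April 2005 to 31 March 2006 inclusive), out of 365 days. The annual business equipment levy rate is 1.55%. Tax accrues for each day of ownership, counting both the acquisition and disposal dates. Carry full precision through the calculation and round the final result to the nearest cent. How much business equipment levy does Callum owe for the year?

$3838.22

Days held (1 Apr – 21 Jul 2005): 112 out of 365
Tax = $807000 × 1.55% × 112/365 = $3838.2247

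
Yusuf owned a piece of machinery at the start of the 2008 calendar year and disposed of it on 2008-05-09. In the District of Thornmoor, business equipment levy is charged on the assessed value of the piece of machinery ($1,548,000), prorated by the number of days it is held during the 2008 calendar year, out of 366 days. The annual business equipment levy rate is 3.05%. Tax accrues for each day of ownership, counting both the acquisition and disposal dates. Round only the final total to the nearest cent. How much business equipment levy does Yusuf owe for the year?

Days held (2008-01-01 to 2008-05-09): 130 out of 366
Tax = $1,548,000 × 3.05% × 130/366 = $16,770.0000

$16,770.00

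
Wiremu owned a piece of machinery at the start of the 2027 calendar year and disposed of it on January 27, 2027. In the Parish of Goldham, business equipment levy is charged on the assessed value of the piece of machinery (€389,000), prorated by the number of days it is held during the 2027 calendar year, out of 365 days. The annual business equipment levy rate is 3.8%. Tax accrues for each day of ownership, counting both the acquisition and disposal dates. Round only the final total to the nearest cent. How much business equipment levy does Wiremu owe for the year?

Days held (January 1 – January 27, 2027): 27 out of 365
Tax = €389,000 × 3.8% × 27/365 = €1,093.4630

€1,093.46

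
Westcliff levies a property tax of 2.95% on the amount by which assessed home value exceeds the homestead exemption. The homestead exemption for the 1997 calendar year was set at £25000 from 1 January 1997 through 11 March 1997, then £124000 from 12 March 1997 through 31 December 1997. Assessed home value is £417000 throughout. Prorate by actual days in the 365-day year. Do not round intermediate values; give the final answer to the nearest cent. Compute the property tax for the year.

1 January – 11 March 1997: 70 days, exemption £25000 → (£417000 − £25000) × 2.95% × 70/365 = £2217.7534
12 March – 31 December 1997: 295 days, exemption £124000 → (£417000 − £124000) × 2.95% × 295/365 = £6985.8425
Total = £9203.5959

£9203.60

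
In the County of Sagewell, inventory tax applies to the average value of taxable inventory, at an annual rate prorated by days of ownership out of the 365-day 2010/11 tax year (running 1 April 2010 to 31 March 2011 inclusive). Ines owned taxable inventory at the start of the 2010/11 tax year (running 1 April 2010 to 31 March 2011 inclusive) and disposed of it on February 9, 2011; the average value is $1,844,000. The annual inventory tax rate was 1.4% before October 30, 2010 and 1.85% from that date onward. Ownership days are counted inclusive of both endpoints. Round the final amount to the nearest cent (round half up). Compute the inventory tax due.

$24,621.19

April 1 – October 29, 2010: 212 days at 1.4% → $1,844,000 × 1.4% × 212/365 = $14,994.4986
October 30, 2010 – February 9, 2011: 103 days at 1.85% → $1,844,000 × 1.85% × 103/365 = $9,626.6904
Total = $24,621.1890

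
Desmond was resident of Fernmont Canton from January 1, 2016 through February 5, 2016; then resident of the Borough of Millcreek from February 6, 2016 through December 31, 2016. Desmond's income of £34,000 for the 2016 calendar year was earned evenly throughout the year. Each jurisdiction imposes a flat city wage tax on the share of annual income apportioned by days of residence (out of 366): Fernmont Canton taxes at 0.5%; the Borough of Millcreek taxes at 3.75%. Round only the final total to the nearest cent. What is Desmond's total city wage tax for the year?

Fernmont Canton, January 1 – February 5, 2016: 36 days → £34,000 × 0.5% × 36/366 = £16.7213
The Borough of Millcreek, February 6 – December 31, 2016: 330 days → £34,000 × 3.75% × 330/366 = £1,149.5902
Total = £1,166.3115

£1,166.31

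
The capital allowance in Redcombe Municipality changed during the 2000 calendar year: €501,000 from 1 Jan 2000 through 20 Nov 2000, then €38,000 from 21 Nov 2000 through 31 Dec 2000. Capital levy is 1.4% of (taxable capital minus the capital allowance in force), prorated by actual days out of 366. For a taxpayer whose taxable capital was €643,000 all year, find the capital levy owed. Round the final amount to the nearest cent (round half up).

1 Jan – 20 Nov 2000: 325 days, exemption €501,000 → (€643,000 − €501,000) × 1.4% × 325/366 = €1,765.3005
21 Nov – 31 Dec 2000: 41 days, exemption €38,000 → (€643,000 − €38,000) × 1.4% × 41/366 = €948.8251
Total = €2,714.1257

€2,714.13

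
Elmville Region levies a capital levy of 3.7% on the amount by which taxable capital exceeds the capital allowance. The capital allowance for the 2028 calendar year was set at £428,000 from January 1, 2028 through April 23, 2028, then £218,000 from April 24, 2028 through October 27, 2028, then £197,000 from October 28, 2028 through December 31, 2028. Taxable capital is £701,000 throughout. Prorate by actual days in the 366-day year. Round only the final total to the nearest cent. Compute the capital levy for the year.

£15,588.83

January 1 – April 23, 2028: 114 days, exemption £428,000 → (£701,000 − £428,000) × 3.7% × 114/366 = £3,146.2131
April 24 – October 27, 2028: 187 days, exemption £218,000 → (£701,000 − £218,000) × 3.7% × 187/366 = £9,130.8115
October 28 – December 31, 2028: 65 days, exemption £197,000 → (£701,000 − £197,000) × 3.7% × 65/366 = £3,311.8033
Total = £15,588.8279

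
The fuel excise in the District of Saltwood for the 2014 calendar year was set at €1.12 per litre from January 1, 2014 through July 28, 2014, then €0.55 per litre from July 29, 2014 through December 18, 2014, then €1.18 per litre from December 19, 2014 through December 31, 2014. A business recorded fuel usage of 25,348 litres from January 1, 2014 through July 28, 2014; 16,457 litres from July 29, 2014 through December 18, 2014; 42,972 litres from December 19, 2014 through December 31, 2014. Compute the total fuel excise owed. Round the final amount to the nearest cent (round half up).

€88,148.07

January 1 – July 28, 2014: 25,348 litres at €1.12/litre → €28,389.76
July 29 – December 18, 2014: 16,457 litres at €0.55/litre → €9,051.35
December 19 – December 31, 2014: 42,972 litres at €1.18/litre → €50,706.96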